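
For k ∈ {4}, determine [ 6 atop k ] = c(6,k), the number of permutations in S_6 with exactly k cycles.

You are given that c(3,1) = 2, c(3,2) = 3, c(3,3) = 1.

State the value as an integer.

@4  (4,2):3·3+2→11, (4,3):1·3+3→6, (4,4):0·3+1→1
@5  (5,3):6·4+11→35, (5,4):1·4+6→10
@6  (6,4):10·5+35→85
Read c(6,4) = 85.

85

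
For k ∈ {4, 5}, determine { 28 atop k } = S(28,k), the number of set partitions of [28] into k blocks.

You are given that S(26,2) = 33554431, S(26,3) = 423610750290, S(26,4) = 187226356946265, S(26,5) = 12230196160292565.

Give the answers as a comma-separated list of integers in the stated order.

2998587019946701, 307440364830580800

@27  (27,3):423610750290·3+33554431→1270865805301, (27,4):187226356946265·4+423610750290→749329038535350, (27,5):12230196160292565·5+187226356946265→61338207158409090
@28  (28,4):749329038535350·4+1270865805301→2998587019946701, (28,5):61338207158409090·5+749329038535350→307440364830580800
Read S(28,4) = 2998587019946701, S(28,5) = 307440364830580800.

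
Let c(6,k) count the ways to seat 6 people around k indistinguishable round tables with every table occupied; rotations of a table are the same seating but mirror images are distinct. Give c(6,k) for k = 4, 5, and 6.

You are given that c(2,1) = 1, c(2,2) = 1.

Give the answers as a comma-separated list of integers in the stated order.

85, 15, 1

r3: T_3,1=2×1+0=2; T_3,2=2×1+1=3; T_3,3=2×0+1=1
r4: T_4,2=3×3+2=11; T_4,3=3×1+3=6; T_4,4=3×0+1=1
r5: T_5,3=4×6+11=35; T_5,4=4×1+6=10; T_5,5=4×0+1=1
r6: T_6,4=5×10+35=85; T_6,5=5×1+10=15; T_6,6=5×0+1=1
Read c(6,4) = 85, c(6,5) = 15, c(6,6) = 1.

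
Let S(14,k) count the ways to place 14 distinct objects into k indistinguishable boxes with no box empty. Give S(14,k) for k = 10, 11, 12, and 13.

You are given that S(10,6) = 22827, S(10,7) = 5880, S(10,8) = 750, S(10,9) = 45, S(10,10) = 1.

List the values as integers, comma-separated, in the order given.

r11: T_11,7=7×5880+22827=63987; T_11,8=8×750+5880=11880; T_11,9=9×45+750=1155; T_11,10=10×1+45=55; T_11,11=11×0+1=1
r12: T_12,8=8×11880+63987=159027; T_12,9=9×1155+11880=22275; T_12,10=10×55+1155=1705; T_12,11=11×1+55=66; T_12,12=12×0+1=1
r13: T_13,9=9×22275+159027=359502; T_13,10=10×1705+22275=39325; T_13,11=11×66+1705=2431; T_13,12=12×1+66=78; T_13,13=13×0+1=1
r14: T_14,10=10×39325+359502=752752; T_14,11=11×2431+39325=66066; T_14,12=12×78+2431=3367; T_14,13=13×1+78=91
Read S(14,10) = 752752, S(14,11) = 66066, S(14,12) = 3367, S(14,13) = 91.

752752, 66066, 3367, 91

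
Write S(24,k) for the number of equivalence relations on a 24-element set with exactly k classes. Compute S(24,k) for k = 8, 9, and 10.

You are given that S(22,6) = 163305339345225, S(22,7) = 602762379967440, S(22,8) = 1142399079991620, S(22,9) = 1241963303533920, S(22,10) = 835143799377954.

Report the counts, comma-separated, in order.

i=23: T(23,7)=163305339345225+7·602762379967440=4382641999117305 | T(23,8)=602762379967440+8·1142399079991620=9741955019900400 | T(23,9)=1142399079991620+9·1241963303533920=12320068811796900 | T(23,10)=1241963303533920+10·835143799377954=9593401297313460
i=24: T(24,8)=4382641999117305+8·9741955019900400=82318282158320505 | T(24,9)=9741955019900400+9·12320068811796900=120622574326072500 | T(24,10)=12320068811796900+10·9593401297313460=108254081784931500
Read S(24,8) = 82318282158320505, S(24,9) = 120622574326072500, S(24,10) = 108254081784931500.

82318282158320505, 120622574326072500, 108254081784931500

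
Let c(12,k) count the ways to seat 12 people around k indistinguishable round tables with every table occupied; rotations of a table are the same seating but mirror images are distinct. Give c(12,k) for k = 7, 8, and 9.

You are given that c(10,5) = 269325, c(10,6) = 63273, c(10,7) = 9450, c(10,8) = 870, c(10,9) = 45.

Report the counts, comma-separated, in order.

i=11: T(11,6)=269325+10·63273=902055 | T(11,7)=63273+10·9450=157773 | T(11,8)=9450+10·870=18150 | T(11,9)=870+10·45=1320
i=12: T(12,7)=902055+11·157773=2637558 | T(12,8)=157773+11·18150=357423 | T(12,9)=18150+11·1320=32670
Read c(12,7) = 2637558, c(12,8) = 357423, c(12,9) = 32670.

2637558, 357423, 32670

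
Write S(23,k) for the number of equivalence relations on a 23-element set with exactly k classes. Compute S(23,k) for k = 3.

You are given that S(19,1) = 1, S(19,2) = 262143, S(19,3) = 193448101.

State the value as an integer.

@20  (20,1):1·1+0→1, (20,2):262143·2+1→524287, (20,3):193448101·3+262143→580606446
@21  (21,1):1·1+0→1, (21,2):524287·2+1→1048575, (21,3):580606446·3+524287→1742343625
@22  (22,2):1048575·2+1→2097151, (22,3):1742343625·3+1048575→5228079450
@23  (23,3):5228079450·3+2097151→15686335501
Read S(23,3) = 15686335501.

15686335501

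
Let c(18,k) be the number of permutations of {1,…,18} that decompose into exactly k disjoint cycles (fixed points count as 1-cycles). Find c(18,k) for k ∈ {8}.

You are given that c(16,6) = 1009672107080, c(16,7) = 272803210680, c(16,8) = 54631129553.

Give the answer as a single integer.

24871845297936

row 17: T[17][7]=16·272803210680+1009672107080=5374523477960  T[17][8]=16·54631129553+272803210680=1146901283528
row 18: T[18][8]=17·1146901283528+5374523477960=24871845297936
Read c(18,8) = 24871845297936.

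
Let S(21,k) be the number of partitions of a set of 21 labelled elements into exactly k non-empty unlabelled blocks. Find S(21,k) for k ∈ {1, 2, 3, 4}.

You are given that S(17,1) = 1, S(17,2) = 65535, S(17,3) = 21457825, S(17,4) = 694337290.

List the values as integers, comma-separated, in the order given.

1, 1048575, 1742343625, 181509070050

i=18: T(18,1)=0+1·1=1 | T(18,2)=1+2·65535=131071 | T(18,3)=65535+3·21457825=64439010 | T(18,4)=21457825+4·694337290=2798806985
i=19: T(19,1)=0+1·1=1 | T(19,2)=1+2·131071=262143 | T(19,3)=131071+3·64439010=193448101 | T(19,4)=64439010+4·2798806985=11259666950
i=20: T(20,1)=0+1·1=1 | T(20,2)=1+2·262143=524287 | T(20,3)=262143+3·193448101=580606446 | T(20,4)=193448101+4·11259666950=45232115901
i=21: T(21,1)=0+1·1=1 | T(21,2)=1+2·524287=1048575 | T(21,3)=524287+3·580606446=1742343625 | T(21,4)=580606446+4·45232115901=181509070050
Read S(21,1) = 1, S(21,2) = 1048575, S(21,3) = 1742343625, S(21,4) = 181509070050.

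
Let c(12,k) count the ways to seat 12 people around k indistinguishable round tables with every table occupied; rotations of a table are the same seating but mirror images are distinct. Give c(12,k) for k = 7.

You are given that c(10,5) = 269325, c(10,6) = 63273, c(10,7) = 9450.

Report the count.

i=11: T(11,6)=269325+10·63273=902055 | T(11,7)=63273+10·9450=157773
i=12: T(12,7)=902055+11·157773=2637558
Read c(12,7) = 2637558.

2637558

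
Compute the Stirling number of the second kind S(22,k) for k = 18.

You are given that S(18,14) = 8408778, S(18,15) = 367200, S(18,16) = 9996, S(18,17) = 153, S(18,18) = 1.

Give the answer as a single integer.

i=19: T(19,15)=8408778+15·367200=13916778 | T(19,16)=367200+16·9996=527136 | T(19,17)=9996+17·153=12597 | T(19,18)=153+18·1=171
i=20: T(20,16)=13916778+16·527136=22350954 | T(20,17)=527136+17·12597=741285 | T(20,18)=12597+18·171=15675
i=21: T(21,17)=22350954+17·741285=34952799 | T(21,18)=741285+18·15675=1023435
i=22: T(22,18)=34952799+18·1023435=53374629
Read S(22,18) = 53374629.

53374629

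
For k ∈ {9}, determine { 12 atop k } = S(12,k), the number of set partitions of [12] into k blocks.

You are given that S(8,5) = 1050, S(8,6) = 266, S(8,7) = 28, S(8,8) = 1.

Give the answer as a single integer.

[9] T[9,6]:6*266+1050=2646 · T[9,7]:7*28+266=462 · T[9,8]:8*1+28=36 · T[9,9]:9*0+1=1
[10] T[10,7]:7*462+2646=5880 · T[10,8]:8*36+462=750 · T[10,9]:9*1+36=45
[11] T[11,8]:8*750+5880=11880 · T[11,9]:9*45+750=1155
[12] T[12,9]:9*1155+11880=22275
Read S(12,9) = 22275.

22275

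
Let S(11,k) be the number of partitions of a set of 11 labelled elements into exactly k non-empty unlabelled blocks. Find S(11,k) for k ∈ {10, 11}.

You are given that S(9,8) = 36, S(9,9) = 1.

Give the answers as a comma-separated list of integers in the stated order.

@10  (10,9):1·9+36→45, (10,10):0·10+1→1
@11  (11,10):1·10+45→55, (11,11):0·11+1→1
Read S(11,10) = 55, S(11,11) = 1.

55, 1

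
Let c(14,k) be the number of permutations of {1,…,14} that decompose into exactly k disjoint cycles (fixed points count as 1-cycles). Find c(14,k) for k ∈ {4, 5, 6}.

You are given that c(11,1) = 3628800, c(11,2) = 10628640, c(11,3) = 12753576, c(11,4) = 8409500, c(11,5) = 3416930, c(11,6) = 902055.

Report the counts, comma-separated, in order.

[12] T[12,2]:11*10628640+3628800=120543840 · T[12,3]:11*12753576+10628640=150917976 · T[12,4]:11*8409500+12753576=105258076 · T[12,5]:11*3416930+8409500=45995730 · T[12,6]:11*902055+3416930=13339535
[13] T[13,3]:12*150917976+120543840=1931559552 · T[13,4]:12*105258076+150917976=1414014888 · T[13,5]:12*45995730+105258076=657206836 · T[13,6]:12*13339535+45995730=206070150
[14] T[14,4]:13*1414014888+1931559552=20313753096 · T[14,5]:13*657206836+1414014888=9957703756 · T[14,6]:13*206070150+657206836=3336118786
Read c(14,4) = 20313753096, c(14,5) = 9957703756, c(14,6) = 3336118786.

20313753096, 9957703756, 3336118786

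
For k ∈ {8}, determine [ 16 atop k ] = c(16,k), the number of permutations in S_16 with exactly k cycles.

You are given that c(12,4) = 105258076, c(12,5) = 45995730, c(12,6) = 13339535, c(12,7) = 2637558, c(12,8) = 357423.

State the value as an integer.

@13  (13,5):45995730·12+105258076→657206836, (13,6):13339535·12+45995730→206070150, (13,7):2637558·12+13339535→44990231, (13,8):357423·12+2637558→6926634
@14  (14,6):206070150·13+657206836→3336118786, (14,7):44990231·13+206070150→790943153, (14,8):6926634·13+44990231→135036473
@15  (15,7):790943153·14+3336118786→14409322928, (15,8):135036473·14+790943153→2681453775
@16  (16,8):2681453775·15+14409322928→54631129553
Read c(16,8) = 54631129553.

54631129553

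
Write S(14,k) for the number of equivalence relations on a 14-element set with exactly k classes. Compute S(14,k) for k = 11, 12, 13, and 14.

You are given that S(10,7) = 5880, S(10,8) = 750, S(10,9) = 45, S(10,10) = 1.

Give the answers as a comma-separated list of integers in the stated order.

row 11: T[11][8]=8·750+5880=11880  T[11][9]=9·45+750=1155  T[11][10]=10·1+45=55  T[11][11]=11·0+1=1
row 12: T[12][9]=9·1155+11880=22275  T[12][10]=10·55+1155=1705  T[12][11]=11·1+55=66  T[12][12]=12·0+1=1
row 13: T[13][10]=10·1705+22275=39325  T[13][11]=11·66+1705=2431  T[13][12]=12·1+66=78  T[13][13]=13·0+1=1
row 14: T[14][11]=11·2431+39325=66066  T[14][12]=12·78+2431=3367  T[14][13]=13·1+78=91  T[14][14]=14·0+1=1
Read S(14,11) = 66066, S(14,12) = 3367, S(14,13) = 91, S(14,14) = 1.

66066, 3367, 91, 1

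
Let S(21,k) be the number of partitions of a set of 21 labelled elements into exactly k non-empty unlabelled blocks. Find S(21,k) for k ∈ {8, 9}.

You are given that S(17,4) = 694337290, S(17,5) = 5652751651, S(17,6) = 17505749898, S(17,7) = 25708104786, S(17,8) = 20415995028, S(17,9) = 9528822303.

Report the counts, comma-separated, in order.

132511015347084, 123272476465204

row 18: T[18][5]=5·5652751651+694337290=28958095545  T[18][6]=6·17505749898+5652751651=110687251039  T[18][7]=7·25708104786+17505749898=197462483400  T[18][8]=8·20415995028+25708104786=189036065010  T[18][9]=9·9528822303+20415995028=106175395755
row 19: T[19][6]=6·110687251039+28958095545=693081601779  T[19][7]=7·197462483400+110687251039=1492924634839  T[19][8]=8·189036065010+197462483400=1709751003480  T[19][9]=9·106175395755+189036065010=1144614626805
row 20: T[20][7]=7·1492924634839+693081601779=11143554045652  T[20][8]=8·1709751003480+1492924634839=15170932662679  T[20][9]=9·1144614626805+1709751003480=12011282644725
row 21: T[21][8]=8·15170932662679+11143554045652=132511015347084  T[21][9]=9·12011282644725+15170932662679=123272476465204
Read S(21,8) = 132511015347084, S(21,9) = 123272476465204.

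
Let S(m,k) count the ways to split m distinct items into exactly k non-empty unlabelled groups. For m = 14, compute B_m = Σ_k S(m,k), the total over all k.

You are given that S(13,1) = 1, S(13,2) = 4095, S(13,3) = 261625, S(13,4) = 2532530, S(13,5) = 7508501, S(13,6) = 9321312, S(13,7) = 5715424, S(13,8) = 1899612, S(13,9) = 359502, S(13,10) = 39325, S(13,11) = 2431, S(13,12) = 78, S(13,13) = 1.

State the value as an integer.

[14] T[14,1]:1*1+0=1 · T[14,2]:2*4095+1=8191 · T[14,3]:3*261625+4095=788970 · T[14,4]:4*2532530+261625=10391745 · T[14,5]:5*7508501+2532530=40075035 · T[14,6]:6*9321312+7508501=63436373 · T[14,7]:7*5715424+9321312=49329280 · T[14,8]:8*1899612+5715424=20912320 · T[14,9]:9*359502+1899612=5135130 · T[14,10]:10*39325+359502=752752 · T[14,11]:11*2431+39325=66066 · T[14,12]:12*78+2431=3367 · T[14,13]:13*1+78=91 · T[14,14]:14*0+1=1
B_14 = ΣS(14,k) = 1+8191+788970+10391745+40075035+63436373+49329280+20912320+5135130+752752+66066+3367+91+1 = 190899322

190899322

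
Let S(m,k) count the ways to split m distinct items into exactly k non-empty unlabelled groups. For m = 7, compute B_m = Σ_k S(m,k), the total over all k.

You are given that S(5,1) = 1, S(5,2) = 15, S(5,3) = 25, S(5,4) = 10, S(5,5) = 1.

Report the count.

i=6: T(6,1)=0+1·1=1 | T(6,2)=1+2·15=31 | T(6,3)=15+3·25=90 | T(6,4)=25+4·10=65 | T(6,5)=10+5·1=15 | T(6,6)=1+6·0=1
i=7: T(7,1)=0+1·1=1 | T(7,2)=1+2·31=63 | T(7,3)=31+3·90=301 | T(7,4)=90+4·65=350 | T(7,5)=65+5·15=140 | T(7,6)=15+6·1=21 | T(7,7)=1+7·0=1
B_7 = ΣS(7,k) = 1+63+301+350+140+21+1 = 877

877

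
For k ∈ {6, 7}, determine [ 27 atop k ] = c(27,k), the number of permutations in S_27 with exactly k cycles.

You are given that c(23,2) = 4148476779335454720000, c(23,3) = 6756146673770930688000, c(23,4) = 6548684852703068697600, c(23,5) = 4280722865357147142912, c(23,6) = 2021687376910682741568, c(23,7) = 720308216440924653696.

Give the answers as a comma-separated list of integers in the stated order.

row 24: T[24][3]=23·6756146673770930688000+4148476779335454720000=159539850276066860544000  T[24][4]=23·6548684852703068697600+6756146673770930688000=157375898285941510732800  T[24][5]=23·4280722865357147142912+6548684852703068697600=105005310755917452984576  T[24][6]=23·2021687376910682741568+4280722865357147142912=50779532534302850198976  T[24][7]=23·720308216440924653696+2021687376910682741568=18588776355051949776576
row 25: T[25][4]=24·157375898285941510732800+159539850276066860544000=3936561409138663118131200  T[25][5]=24·105005310755917452984576+157375898285941510732800=2677503356427960382362624  T[25][6]=24·50779532534302850198976+105005310755917452984576=1323714091579185857760000  T[25][7]=24·18588776355051949776576+50779532534302850198976=496910165055549644836800
row 26: T[26][5]=25·2677503356427960382362624+3936561409138663118131200=70874145319837672677196800  T[26][6]=25·1323714091579185857760000+2677503356427960382362624=35770355645907606826362624  T[26][7]=25·496910165055549644836800+1323714091579185857760000=13746468217967926978680000
row 27: T[27][6]=26·35770355645907606826362624+70874145319837672677196800=1000903392113435450162625024  T[27][7]=26·13746468217967926978680000+35770355645907606826362624=393178529313073708272042624
Read c(27,6) = 1000903392113435450162625024, c(27,7) = 393178529313073708272042624.

1000903392113435450162625024, 393178529313073708272042624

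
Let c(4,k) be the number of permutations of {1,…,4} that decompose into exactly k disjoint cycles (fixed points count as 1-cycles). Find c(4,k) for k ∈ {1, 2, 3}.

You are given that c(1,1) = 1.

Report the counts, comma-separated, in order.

@2  (2,1):1·1+0→1, (2,2):0·1+1→1
@3  (3,1):1·2+0→2, (3,2):1·2+1→3, (3,3):0·2+1→1
@4  (4,1):2·3+0→6, (4,2):3·3+2→11, (4,3):1·3+3→6
Read c(4,1) = 6, c(4,2) = 11, c(4,3) = 6.

6, 11, 6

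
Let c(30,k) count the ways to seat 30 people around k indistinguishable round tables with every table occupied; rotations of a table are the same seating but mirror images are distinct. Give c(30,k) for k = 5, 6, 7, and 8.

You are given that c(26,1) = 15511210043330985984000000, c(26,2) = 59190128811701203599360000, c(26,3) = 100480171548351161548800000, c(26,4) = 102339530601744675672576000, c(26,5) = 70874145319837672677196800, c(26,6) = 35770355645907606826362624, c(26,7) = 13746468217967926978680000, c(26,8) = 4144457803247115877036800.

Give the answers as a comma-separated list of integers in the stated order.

@27  (27,2):59190128811701203599360000·26+15511210043330985984000000→1554454559147562279567360000, (27,3):100480171548351161548800000·26+59190128811701203599360000→2671674589068831403868160000, (27,4):102339530601744675672576000·26+100480171548351161548800000→2761307967193712729035776000, (27,5):70874145319837672677196800·26+102339530601744675672576000→1945067308917524165279692800, (27,6):35770355645907606826362624·26+70874145319837672677196800→1000903392113435450162625024, (27,7):13746468217967926978680000·26+35770355645907606826362624→393178529313073708272042624, (27,8):4144457803247115877036800·26+13746468217967926978680000→121502371102392939781636800
@28  (28,3):2671674589068831403868160000·27+1554454559147562279567360000→73689668464006010184007680000, (28,4):2761307967193712729035776000·27+2671674589068831403868160000→77226989703299075087834112000, (28,5):1945067308917524165279692800·27+2761307967193712729035776000→55278125307966865191587481600, (28,6):1000903392113435450162625024·27+1945067308917524165279692800→28969458895980281319670568448, (28,7):393178529313073708272042624·27+1000903392113435450162625024→11616723683566425573507775872, (28,8):121502371102392939781636800·27+393178529313073708272042624→3673742549077683082376236224
@29  (29,4):77226989703299075087834112000·28+73689668464006010184007680000→2236045380156380112643362816000, (29,5):55278125307966865191587481600·28+77226989703299075087834112000→1625014498326371300452283596800, (29,6):28969458895980281319670568448·28+55278125307966865191587481600→866422974395414742142363398144, (29,7):11616723683566425573507775872·28+28969458895980281319670568448→354237722035840197377888292864, (29,8):3673742549077683082376236224·28+11616723683566425573507775872→114481515057741551880042390144
@30  (30,5):1625014498326371300452283596800·29+2236045380156380112643362816000→49361465831621147825759587123200, (30,6):866422974395414742142363398144·29+1625014498326371300452283596800→26751280755793398822580822142976, (30,7):354237722035840197377888292864·29+866422974395414742142363398144→11139316913434780466101123891200, (30,8):114481515057741551880042390144·29+354237722035840197377888292864→3674201658710345201899117607040
Read c(30,5) = 49361465831621147825759587123200, c(30,6) = 26751280755793398822580822142976, c(30,7) = 11139316913434780466101123891200, c(30,8) = 3674201658710345201899117607040.

49361465831621147825759587123200, 26751280755793398822580822142976, 11139316913434780466101123891200, 3674201658710345201899117607040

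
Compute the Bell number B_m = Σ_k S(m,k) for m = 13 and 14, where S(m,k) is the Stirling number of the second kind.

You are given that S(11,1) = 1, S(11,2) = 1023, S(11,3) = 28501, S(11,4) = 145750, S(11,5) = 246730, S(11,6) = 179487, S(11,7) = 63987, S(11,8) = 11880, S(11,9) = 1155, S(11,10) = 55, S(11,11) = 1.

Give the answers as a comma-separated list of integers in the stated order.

row 12: T[12][1]=1·1+0=1  T[12][2]=2·1023+1=2047  T[12][3]=3·28501+1023=86526  T[12][4]=4·145750+28501=611501  T[12][5]=5·246730+145750=1379400  T[12][6]=6·179487+246730=1323652  T[12][7]=7·63987+179487=627396  T[12][8]=8·11880+63987=159027  T[12][9]=9·1155+11880=22275  T[12][10]=10·55+1155=1705  T[12][11]=11·1+55=66  T[12][12]=12·0+1=1
row 13: T[13][1]=1·1+0=1  T[13][2]=2·2047+1=4095  T[13][3]=3·86526+2047=261625  T[13][4]=4·611501+86526=2532530  T[13][5]=5·1379400+611501=7508501  T[13][6]=6·1323652+1379400=9321312  T[13][7]=7·627396+1323652=5715424  T[13][8]=8·159027+627396=1899612  T[13][9]=9·22275+159027=359502  T[13][10]=10·1705+22275=39325  T[13][11]=11·66+1705=2431  T[13][12]=12·1+66=78  T[13][13]=13·0+1=1
row 14: T[14][1]=1·1+0=1  T[14][2]=2·4095+1=8191  T[14][3]=3·261625+4095=788970  T[14][4]=4·2532530+261625=10391745  T[14][5]=5·7508501+2532530=40075035  T[14][6]=6·9321312+7508501=63436373  T[14][7]=7·5715424+9321312=49329280  T[14][8]=8·1899612+5715424=20912320  T[14][9]=9·359502+1899612=5135130  T[14][10]=10·39325+359502=752752  T[14][11]=11·2431+39325=66066  T[14][12]=12·78+2431=3367  T[14][13]=13·1+78=91  T[14][14]=14·0+1=1
B_13 = ΣS(13,k) = 1+4095+261625+2532530+7508501+9321312+5715424+1899612+359502+39325+2431+78+1 = 27644437
B_14 = ΣS(14,k) = 1+8191+788970+10391745+40075035+63436373+49329280+20912320+5135130+752752+66066+3367+91+1 = 190899322

27644437, 190899322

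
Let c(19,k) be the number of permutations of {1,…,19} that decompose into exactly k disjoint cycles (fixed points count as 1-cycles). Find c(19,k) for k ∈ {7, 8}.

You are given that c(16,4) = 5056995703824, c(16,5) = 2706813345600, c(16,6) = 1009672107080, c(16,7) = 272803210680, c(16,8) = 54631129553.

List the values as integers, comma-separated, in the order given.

i=17: T(17,5)=5056995703824+16·2706813345600=48366009233424 | T(17,6)=2706813345600+16·1009672107080=18861567058880 | T(17,7)=1009672107080+16·272803210680=5374523477960 | T(17,8)=272803210680+16·54631129553=1146901283528
i=18: T(18,6)=48366009233424+17·18861567058880=369012649234384 | T(18,7)=18861567058880+17·5374523477960=110228466184200 | T(18,8)=5374523477960+17·1146901283528=24871845297936
i=19: T(19,7)=369012649234384+18·110228466184200=2353125040549984 | T(19,8)=110228466184200+18·24871845297936=557921681547048
Read c(19,7) = 2353125040549984, c(19,8) = 557921681547048.

2353125040549984, 557921681547048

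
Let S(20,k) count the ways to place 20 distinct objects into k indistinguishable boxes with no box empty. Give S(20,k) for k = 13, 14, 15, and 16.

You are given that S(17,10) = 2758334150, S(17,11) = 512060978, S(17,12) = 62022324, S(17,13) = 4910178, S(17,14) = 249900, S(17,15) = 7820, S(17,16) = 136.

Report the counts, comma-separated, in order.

row 18: T[18][11]=11·512060978+2758334150=8391004908  T[18][12]=12·62022324+512060978=1256328866  T[18][13]=13·4910178+62022324=125854638  T[18][14]=14·249900+4910178=8408778  T[18][15]=15·7820+249900=367200  T[18][16]=16·136+7820=9996
row 19: T[19][12]=12·1256328866+8391004908=23466951300  T[19][13]=13·125854638+1256328866=2892439160  T[19][14]=14·8408778+125854638=243577530  T[19][15]=15·367200+8408778=13916778  T[19][16]=16·9996+367200=527136
row 20: T[20][13]=13·2892439160+23466951300=61068660380  T[20][14]=14·243577530+2892439160=6302524580  T[20][15]=15·13916778+243577530=452329200  T[20][16]=16·527136+13916778=22350954
Read S(20,13) = 61068660380, S(20,14) = 6302524580, S(20,15) = 452329200, S(20,16) = 22350954.

61068660380, 6302524580, 452329200, 22350954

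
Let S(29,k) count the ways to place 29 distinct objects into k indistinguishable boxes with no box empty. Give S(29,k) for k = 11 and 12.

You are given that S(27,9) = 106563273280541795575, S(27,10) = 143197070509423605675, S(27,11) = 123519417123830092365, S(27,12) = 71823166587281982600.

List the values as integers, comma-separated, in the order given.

18059551225961878690915, 13326679652926121224470

[28] T[28,10]:10*143197070509423605675+106563273280541795575=1538533978374777852325 · T[28,11]:11*123519417123830092365+143197070509423605675=1501910658871554621690 · T[28,12]:12*71823166587281982600+123519417123830092365=985397416171213883565
[29] T[29,11]:11*1501910658871554621690+1538533978374777852325=18059551225961878690915 · T[29,12]:12*985397416171213883565+1501910658871554621690=13326679652926121224470
Read S(29,11) = 18059551225961878690915, S(29,12) = 13326679652926121224470.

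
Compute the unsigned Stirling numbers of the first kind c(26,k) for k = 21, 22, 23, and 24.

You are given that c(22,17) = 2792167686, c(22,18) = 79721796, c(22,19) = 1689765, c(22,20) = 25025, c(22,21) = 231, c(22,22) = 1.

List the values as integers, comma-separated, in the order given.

17247104875, 333685495, 4858750, 50050

@23  (23,18):79721796·22+2792167686→4546047198, (23,19):1689765·22+79721796→116896626, (23,20):25025·22+1689765→2240315, (23,21):231·22+25025→30107, (23,22):1·22+231→253, (23,23):0·22+1→1
@24  (24,19):116896626·23+4546047198→7234669596, (24,20):2240315·23+116896626→168423871, (24,21):30107·23+2240315→2932776, (24,22):253·23+30107→35926, (24,23):1·23+253→276, (24,24):0·23+1→1
@25  (25,20):168423871·24+7234669596→11276842500, (25,21):2932776·24+168423871→238810495, (25,22):35926·24+2932776→3795000, (25,23):276·24+35926→42550, (25,24):1·24+276→300
@26  (26,21):238810495·25+11276842500→17247104875, (26,22):3795000·25+238810495→333685495, (26,23):42550·25+3795000→4858750, (26,24):300·25+42550→50050
Read c(26,21) = 17247104875, c(26,22) = 333685495, c(26,23) = 4858750, c(26,24) = 50050.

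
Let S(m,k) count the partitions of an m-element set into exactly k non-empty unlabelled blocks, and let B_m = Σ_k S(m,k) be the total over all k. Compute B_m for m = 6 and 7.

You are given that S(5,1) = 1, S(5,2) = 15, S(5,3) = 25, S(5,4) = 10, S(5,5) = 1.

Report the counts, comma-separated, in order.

i=6: T(6,1)=0+1·1=1 | T(6,2)=1+2·15=31 | T(6,3)=15+3·25=90 | T(6,4)=25+4·10=65 | T(6,5)=10+5·1=15 | T(6,6)=1+6·0=1
i=7: T(7,1)=0+1·1=1 | T(7,2)=1+2·31=63 | T(7,3)=31+3·90=301 | T(7,4)=90+4·65=350 | T(7,5)=65+5·15=140 | T(7,6)=15+6·1=21 | T(7,7)=1+7·0=1
B_6 = ΣS(6,k) = 1+31+90+65+15+1 = 203
B_7 = ΣS(7,k) = 1+63+301+350+140+21+1 = 877

203, 877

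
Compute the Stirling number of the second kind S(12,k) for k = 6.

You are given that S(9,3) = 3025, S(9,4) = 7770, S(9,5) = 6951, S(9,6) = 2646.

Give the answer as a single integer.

r10: T_10,4=4×7770+3025=34105; T_10,5=5×6951+7770=42525; T_10,6=6×2646+6951=22827
r11: T_11,5=5×42525+34105=246730; T_11,6=6×22827+42525=179487
r12: T_12,6=6×179487+246730=1323652
Read S(12,6) = 1323652.

1323652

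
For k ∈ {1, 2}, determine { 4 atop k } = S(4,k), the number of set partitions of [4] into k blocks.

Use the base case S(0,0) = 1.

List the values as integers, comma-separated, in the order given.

1, 7

row 1: T[1][1]=1·0+1=1
row 2: T[2][1]=1·1+0=1  T[2][2]=2·0+1=1
row 3: T[3][1]=1·1+0=1  T[3][2]=2·1+1=3
row 4: T[4][1]=1·1+0=1  T[4][2]=2·3+1=7
Read S(4,1) = 1, S(4,2) = 7.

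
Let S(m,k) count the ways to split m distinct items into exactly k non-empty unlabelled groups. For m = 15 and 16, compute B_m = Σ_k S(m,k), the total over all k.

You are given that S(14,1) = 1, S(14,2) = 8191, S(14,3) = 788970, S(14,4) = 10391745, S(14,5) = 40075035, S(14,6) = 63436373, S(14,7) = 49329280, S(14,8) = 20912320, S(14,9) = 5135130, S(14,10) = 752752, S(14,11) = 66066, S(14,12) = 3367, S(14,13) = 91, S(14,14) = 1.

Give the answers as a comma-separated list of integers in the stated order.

r15: T_15,1=1×1+0=1; T_15,2=2×8191+1=16383; T_15,3=3×788970+8191=2375101; T_15,4=4×10391745+788970=42355950; T_15,5=5×40075035+10391745=210766920; T_15,6=6×63436373+40075035=420693273; T_15,7=7×49329280+63436373=408741333; T_15,8=8×20912320+49329280=216627840; T_15,9=9×5135130+20912320=67128490; T_15,10=10×752752+5135130=12662650; T_15,11=11×66066+752752=1479478; T_15,12=12×3367+66066=106470; T_15,13=13×91+3367=4550; T_15,14=14×1+91=105; T_15,15=15×0+1=1
r16: T_16,1=1×1+0=1; T_16,2=2×16383+1=32767; T_16,3=3×2375101+16383=7141686; T_16,4=4×42355950+2375101=171798901; T_16,5=5×210766920+42355950=1096190550; T_16,6=6×420693273+210766920=2734926558; T_16,7=7×408741333+420693273=3281882604; T_16,8=8×216627840+408741333=2141764053; T_16,9=9×67128490+216627840=820784250; T_16,10=10×12662650+67128490=193754990; T_16,11=11×1479478+12662650=28936908; T_16,12=12×106470+1479478=2757118; T_16,13=13×4550+106470=165620; T_16,14=14×105+4550=6020; T_16,15=15×1+105=120; T_16,16=16×0+1=1
B_15 = ΣS(15,k) = 1+16383+2375101+42355950+210766920+420693273+408741333+216627840+67128490+12662650+1479478+106470+4550+105+1 = 1382958545
B_16 = ΣS(16,k) = 1+32767+7141686+171798901+1096190550+2734926558+3281882604+2141764053+820784250+193754990+28936908+2757118+165620+6020+120+1 = 10480142147

1382958545, 10480142147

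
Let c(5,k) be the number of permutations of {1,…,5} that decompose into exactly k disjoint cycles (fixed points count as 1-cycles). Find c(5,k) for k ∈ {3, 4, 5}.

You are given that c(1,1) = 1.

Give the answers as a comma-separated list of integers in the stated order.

[2] T[2,1]:1*1+0=1 · T[2,2]:1*0+1=1
[3] T[3,1]:2*1+0=2 · T[3,2]:2*1+1=3 · T[3,3]:2*0+1=1
[4] T[4,2]:3*3+2=11 · T[4,3]:3*1+3=6 · T[4,4]:3*0+1=1
[5] T[5,3]:4*6+11=35 · T[5,4]:4*1+6=10 · T[5,5]:4*0+1=1
Read c(5,3) = 35, c(5,4) = 10, c(5,5) = 1.

35, 10, 1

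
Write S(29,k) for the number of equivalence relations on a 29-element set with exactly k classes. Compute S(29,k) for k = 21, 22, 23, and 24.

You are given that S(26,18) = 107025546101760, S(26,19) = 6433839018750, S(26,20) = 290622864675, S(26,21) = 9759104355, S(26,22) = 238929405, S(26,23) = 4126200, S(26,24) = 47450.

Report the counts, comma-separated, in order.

949910385013590, 40823077538100, 1347860993700, 33738295500

row 27: T[27][19]=19·6433839018750+107025546101760=229268487458010  T[27][20]=20·290622864675+6433839018750=12246296312250  T[27][21]=21·9759104355+290622864675=495564056130  T[27][22]=22·238929405+9759104355=15015551265  T[27][23]=23·4126200+238929405=333832005  T[27][24]=24·47450+4126200=5265000
row 28: T[28][20]=20·12246296312250+229268487458010=474194413703010  T[28][21]=21·495564056130+12246296312250=22653141490980  T[28][22]=22·15015551265+495564056130=825906183960  T[28][23]=23·333832005+15015551265=22693687380  T[28][24]=24·5265000+333832005=460192005
row 29: T[29][21]=21·22653141490980+474194413703010=949910385013590  T[29][22]=22·825906183960+22653141490980=40823077538100  T[29][23]=23·22693687380+825906183960=1347860993700  T[29][24]=24·460192005+22693687380=33738295500
Read S(29,21) = 949910385013590, S(29,22) = 40823077538100, S(29,23) = 1347860993700, S(29,24) = 33738295500.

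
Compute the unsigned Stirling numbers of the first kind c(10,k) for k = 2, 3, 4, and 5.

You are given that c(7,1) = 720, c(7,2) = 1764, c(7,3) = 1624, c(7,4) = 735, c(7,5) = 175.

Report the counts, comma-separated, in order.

1026576, 1172700, 723680, 269325

@8  (8,1):720·7+0→5040, (8,2):1764·7+720→13068, (8,3):1624·7+1764→13132, (8,4):735·7+1624→6769, (8,5):175·7+735→1960
@9  (9,1):5040·8+0→40320, (9,2):13068·8+5040→109584, (9,3):13132·8+13068→118124, (9,4):6769·8+13132→67284, (9,5):1960·8+6769→22449
@10  (10,2):109584·9+40320→1026576, (10,3):118124·9+109584→1172700, (10,4):67284·9+118124→723680, (10,5):22449·9+67284→269325
Read c(10,2) = 1026576, c(10,3) = 1172700, c(10,4) = 723680, c(10,5) = 269325.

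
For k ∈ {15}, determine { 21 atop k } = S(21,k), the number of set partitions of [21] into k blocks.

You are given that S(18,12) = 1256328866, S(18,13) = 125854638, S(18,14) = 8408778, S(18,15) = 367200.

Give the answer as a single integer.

i=19: T(19,13)=1256328866+13·125854638=2892439160 | T(19,14)=125854638+14·8408778=243577530 | T(19,15)=8408778+15·367200=13916778
i=20: T(20,14)=2892439160+14·243577530=6302524580 | T(20,15)=243577530+15·13916778=452329200
i=21: T(21,15)=6302524580+15·452329200=13087462580
Read S(21,15) = 13087462580.

13087462580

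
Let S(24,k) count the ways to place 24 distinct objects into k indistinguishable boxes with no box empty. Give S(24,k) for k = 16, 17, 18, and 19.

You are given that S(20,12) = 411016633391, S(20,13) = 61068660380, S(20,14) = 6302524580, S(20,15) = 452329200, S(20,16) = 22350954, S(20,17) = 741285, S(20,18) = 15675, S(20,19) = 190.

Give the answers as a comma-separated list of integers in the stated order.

20677182465555, 1610949936915, 92484925445, 3880739170

@21  (21,13):61068660380·13+411016633391→1204909218331, (21,14):6302524580·14+61068660380→149304004500, (21,15):452329200·15+6302524580→13087462580, (21,16):22350954·16+452329200→809944464, (21,17):741285·17+22350954→34952799, (21,18):15675·18+741285→1023435, (21,19):190·19+15675→19285
@22  (22,14):149304004500·14+1204909218331→3295165281331, (22,15):13087462580·15+149304004500→345615943200, (22,16):809944464·16+13087462580→26046574004, (22,17):34952799·17+809944464→1404142047, (22,18):1023435·18+34952799→53374629, (22,19):19285·19+1023435→1389850
@23  (23,15):345615943200·15+3295165281331→8479404429331, (23,16):26046574004·16+345615943200→762361127264, (23,17):1404142047·17+26046574004→49916988803, (23,18):53374629·18+1404142047→2364885369, (23,19):1389850·19+53374629→79781779
@24  (24,16):762361127264·16+8479404429331→20677182465555, (24,17):49916988803·17+762361127264→1610949936915, (24,18):2364885369·18+49916988803→92484925445, (24,19):79781779·19+2364885369→3880739170
Read S(24,16) = 20677182465555, S(24,17) = 1610949936915, S(24,18) = 92484925445, S(24,19) = 3880739170.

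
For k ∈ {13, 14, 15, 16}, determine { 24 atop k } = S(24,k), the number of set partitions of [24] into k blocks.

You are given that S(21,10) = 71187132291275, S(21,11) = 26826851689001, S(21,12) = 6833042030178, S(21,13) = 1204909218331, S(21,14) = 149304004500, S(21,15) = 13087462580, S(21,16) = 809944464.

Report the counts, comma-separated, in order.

6888836057922000, 1362091021641000, 195820242247080, 20677182465555

@22  (22,11):26826851689001·11+71187132291275→366282500870286, (22,12):6833042030178·12+26826851689001→108823356051137, (22,13):1204909218331·13+6833042030178→22496861868481, (22,14):149304004500·14+1204909218331→3295165281331, (22,15):13087462580·15+149304004500→345615943200, (22,16):809944464·16+13087462580→26046574004
@23  (23,12):108823356051137·12+366282500870286→1672162773483930, (23,13):22496861868481·13+108823356051137→401282560341390, (23,14):3295165281331·14+22496861868481→68629175807115, (23,15):345615943200·15+3295165281331→8479404429331, (23,16):26046574004·16+345615943200→762361127264
@24  (24,13):401282560341390·13+1672162773483930→6888836057922000, (24,14):68629175807115·14+401282560341390→1362091021641000, (24,15):8479404429331·15+68629175807115→195820242247080, (24,16):762361127264·16+8479404429331→20677182465555
Read S(24,13) = 6888836057922000, S(24,14) = 1362091021641000, S(24,15) = 195820242247080, S(24,16) = 20677182465555.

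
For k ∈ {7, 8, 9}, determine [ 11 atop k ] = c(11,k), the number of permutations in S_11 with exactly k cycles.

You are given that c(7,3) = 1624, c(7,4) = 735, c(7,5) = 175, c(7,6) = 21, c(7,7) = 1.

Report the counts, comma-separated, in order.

157773, 18150, 1320

[8] T[8,4]:7*735+1624=6769 · T[8,5]:7*175+735=1960 · T[8,6]:7*21+175=322 · T[8,7]:7*1+21=28 · T[8,8]:7*0+1=1
[9] T[9,5]:8*1960+6769=22449 · T[9,6]:8*322+1960=4536 · T[9,7]:8*28+322=546 · T[9,8]:8*1+28=36 · T[9,9]:8*0+1=1
[10] T[10,6]:9*4536+22449=63273 · T[10,7]:9*546+4536=9450 · T[10,8]:9*36+546=870 · T[10,9]:9*1+36=45
[11] T[11,7]:10*9450+63273=157773 · T[11,8]:10*870+9450=18150 · T[11,9]:10*45+870=1320
Read c(11,7) = 157773, c(11,8) = 18150, c(11,9) = 1320.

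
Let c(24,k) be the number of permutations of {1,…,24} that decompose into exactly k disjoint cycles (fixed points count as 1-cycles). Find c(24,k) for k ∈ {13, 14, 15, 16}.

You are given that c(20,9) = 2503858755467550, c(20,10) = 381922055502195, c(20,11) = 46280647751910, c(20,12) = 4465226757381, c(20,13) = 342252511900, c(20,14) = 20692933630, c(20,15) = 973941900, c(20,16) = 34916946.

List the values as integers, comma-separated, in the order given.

413356714301314056, 34701806448704206, 2406046038644556, 137272511800831

row 21: T[21][10]=20·381922055502195+2503858755467550=10142299865511450  T[21][11]=20·46280647751910+381922055502195=1307535010540395  T[21][12]=20·4465226757381+46280647751910=135585182899530  T[21][13]=20·342252511900+4465226757381=11310276995381  T[21][14]=20·20692933630+342252511900=756111184500  T[21][15]=20·973941900+20692933630=40171771630  T[21][16]=20·34916946+973941900=1672280820
row 22: T[22][11]=21·1307535010540395+10142299865511450=37600535086859745  T[22][12]=21·135585182899530+1307535010540395=4154823851430525  T[22][13]=21·11310276995381+135585182899530=373100999802531  T[22][14]=21·756111184500+11310276995381=27188611869881  T[22][15]=21·40171771630+756111184500=1599718388730  T[22][16]=21·1672280820+40171771630=75289668850
row 23: T[23][12]=22·4154823851430525+37600535086859745=129006659818331295  T[23][13]=22·373100999802531+4154823851430525=12363045847086207  T[23][14]=22·27188611869881+373100999802531=971250460939913  T[23][15]=22·1599718388730+27188611869881=62382416421941  T[23][16]=22·75289668850+1599718388730=3256091103430
row 24: T[24][13]=23·12363045847086207+129006659818331295=413356714301314056  T[24][14]=23·971250460939913+12363045847086207=34701806448704206  T[24][15]=23·62382416421941+971250460939913=2406046038644556  T[24][16]=23·3256091103430+62382416421941=137272511800831
Read c(24,13) = 413356714301314056, c(24,14) = 34701806448704206, c(24,15) = 2406046038644556, c(24,16) = 137272511800831.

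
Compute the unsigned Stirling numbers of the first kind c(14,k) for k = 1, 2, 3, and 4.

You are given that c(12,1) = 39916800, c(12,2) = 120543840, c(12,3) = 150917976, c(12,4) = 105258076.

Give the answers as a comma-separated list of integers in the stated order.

r13: T_13,1=12×39916800+0=479001600; T_13,2=12×120543840+39916800=1486442880; T_13,3=12×150917976+120543840=1931559552; T_13,4=12×105258076+150917976=1414014888
r14: T_14,1=13×479001600+0=6227020800; T_14,2=13×1486442880+479001600=19802759040; T_14,3=13×1931559552+1486442880=26596717056; T_14,4=13×1414014888+1931559552=20313753096
Read c(14,1) = 6227020800, c(14,2) = 19802759040, c(14,3) = 26596717056, c(14,4) = 20313753096.

6227020800, 19802759040, 26596717056, 20313753096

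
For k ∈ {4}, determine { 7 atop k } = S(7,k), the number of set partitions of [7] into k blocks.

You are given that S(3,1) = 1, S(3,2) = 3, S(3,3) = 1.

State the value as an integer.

350

[4] T[4,1]:1*1+0=1 · T[4,2]:2*3+1=7 · T[4,3]:3*1+3=6 · T[4,4]:4*0+1=1
[5] T[5,2]:2*7+1=15 · T[5,3]:3*6+7=25 · T[5,4]:4*1+6=10
[6] T[6,3]:3*25+15=90 · T[6,4]:4*10+25=65
[7] T[7,4]:4*65+90=350
Read S(7,4) = 350.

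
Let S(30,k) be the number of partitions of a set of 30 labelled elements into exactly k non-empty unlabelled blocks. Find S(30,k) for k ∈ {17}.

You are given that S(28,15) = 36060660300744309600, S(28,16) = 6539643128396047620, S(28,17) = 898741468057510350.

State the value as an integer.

511605167806434372210

[29] T[29,16]:16*6539643128396047620+36060660300744309600=140694950355081071520 · T[29,17]:17*898741468057510350+6539643128396047620=21818248085373723570
[30] T[30,17]:17*21818248085373723570+140694950355081071520=511605167806434372210
Read S(30,17) = 511605167806434372210.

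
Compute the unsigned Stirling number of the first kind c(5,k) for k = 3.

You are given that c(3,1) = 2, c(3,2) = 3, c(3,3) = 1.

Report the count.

i=4: T(4,2)=2+3·3=11 | T(4,3)=3+3·1=6
i=5: T(5,3)=11+4·6=35
Read c(5,3) = 35.

35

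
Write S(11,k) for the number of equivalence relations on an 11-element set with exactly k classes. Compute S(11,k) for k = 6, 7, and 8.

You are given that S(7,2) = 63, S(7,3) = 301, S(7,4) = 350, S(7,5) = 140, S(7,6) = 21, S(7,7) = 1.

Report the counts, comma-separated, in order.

179487, 63987, 11880

r8: T_8,3=3×301+63=966; T_8,4=4×350+301=1701; T_8,5=5×140+350=1050; T_8,6=6×21+140=266; T_8,7=7×1+21=28; T_8,8=8×0+1=1
r9: T_9,4=4×1701+966=7770; T_9,5=5×1050+1701=6951; T_9,6=6×266+1050=2646; T_9,7=7×28+266=462; T_9,8=8×1+28=36
r10: T_10,5=5×6951+7770=42525; T_10,6=6×2646+6951=22827; T_10,7=7×462+2646=5880; T_10,8=8×36+462=750
r11: T_11,6=6×22827+42525=179487; T_11,7=7×5880+22827=63987; T_11,8=8×750+5880=11880
Read S(11,6) = 179487, S(11,7) = 63987, S(11,8) = 11880.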